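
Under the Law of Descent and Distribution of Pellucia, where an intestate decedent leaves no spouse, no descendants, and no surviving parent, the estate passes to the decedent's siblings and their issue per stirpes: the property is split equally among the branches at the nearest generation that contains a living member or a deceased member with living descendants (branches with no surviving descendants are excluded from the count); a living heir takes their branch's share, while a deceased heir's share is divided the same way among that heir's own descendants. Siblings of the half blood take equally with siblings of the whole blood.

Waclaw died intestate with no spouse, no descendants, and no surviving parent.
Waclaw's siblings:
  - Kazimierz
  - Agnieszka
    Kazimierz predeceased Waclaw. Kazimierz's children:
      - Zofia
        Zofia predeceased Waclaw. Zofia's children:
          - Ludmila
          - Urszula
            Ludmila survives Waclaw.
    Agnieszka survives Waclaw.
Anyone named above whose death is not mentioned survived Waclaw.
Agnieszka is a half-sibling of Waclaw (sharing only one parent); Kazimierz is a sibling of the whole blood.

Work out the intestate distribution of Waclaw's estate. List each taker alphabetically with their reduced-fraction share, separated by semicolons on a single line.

No spouse, descendants, or parent survives, so the estate passes to Waclaw's siblings per stirpes.
Half-blood and whole-blood siblings take equally under the stated rule.
The estate is divided into 2 equal shares of 1/2 among Kazimierz, Agnieszka.
Kazimierz predeceased; the 1/2 allotted to Kazimierz's branch passes to Kazimierz's issue by representation.
Zofia's line is the sole branch at this level, so the full 1/2 passes to Zofia's issue by representation.
The 1/2 is divided into 2 equal shares of 1/4 among Ludmila, Urszula.
Ludmila is living and takes 1/4.
Urszula is living and takes 1/4.
Agnieszka is living and takes 1/2.

Agnieszka 1/2; Ludmila 1/4; Urszula 1/4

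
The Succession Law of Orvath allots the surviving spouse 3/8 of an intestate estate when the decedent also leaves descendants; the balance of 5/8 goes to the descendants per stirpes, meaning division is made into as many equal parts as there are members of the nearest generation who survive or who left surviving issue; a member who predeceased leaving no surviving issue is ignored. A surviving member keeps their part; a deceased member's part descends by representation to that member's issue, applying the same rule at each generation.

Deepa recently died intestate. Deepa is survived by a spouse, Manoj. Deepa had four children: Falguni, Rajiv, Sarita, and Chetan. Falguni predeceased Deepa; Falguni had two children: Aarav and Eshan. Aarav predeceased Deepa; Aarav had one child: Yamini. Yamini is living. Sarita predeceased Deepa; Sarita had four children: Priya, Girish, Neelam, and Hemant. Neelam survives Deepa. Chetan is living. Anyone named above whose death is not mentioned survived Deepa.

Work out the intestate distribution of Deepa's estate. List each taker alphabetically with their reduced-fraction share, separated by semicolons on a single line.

Chetan 5/32; Eshan 5/64; Girish 5/128; Hemant 5/128; Manoj 3/8; Neelam 5/128; Priya 5/128; Rajiv 5/32; Yamini 5/64

Manoj, as surviving spouse, takes 3/8.
The remaining 5/8 passes to Deepa's descendants per stirpes.
The 5/8 is divided into 4 equal shares of 5/32 among Falguni, Rajiv, Sarita, Chetan.
Falguni predeceased; the 5/32 allotted to Falguni's branch passes to Falguni's issue by representation.
The 5/32 is divided into 2 equal shares of 5/64 among Aarav, Eshan.
Aarav predeceased; the 5/64 allotted to Aarav's branch passes to Aarav's issue by representation.
Yamini is the sole taker at this level and receives the full 5/64.
Eshan is living and takes 5/64.
Rajiv is living and takes 5/32.
Sarita predeceased; the 5/32 allotted to Sarita's branch passes to Sarita's issue by representation.
The 5/32 is divided into 4 equal shares of 5/128 among Priya, Girish, Neelam, Hemant.
Priya is living and takes 5/128.
Girish is living and takes 5/128.
Neelam is living and takes 5/128.
Hemant is living and takes 5/128.
Chetan is living and takes 5/32.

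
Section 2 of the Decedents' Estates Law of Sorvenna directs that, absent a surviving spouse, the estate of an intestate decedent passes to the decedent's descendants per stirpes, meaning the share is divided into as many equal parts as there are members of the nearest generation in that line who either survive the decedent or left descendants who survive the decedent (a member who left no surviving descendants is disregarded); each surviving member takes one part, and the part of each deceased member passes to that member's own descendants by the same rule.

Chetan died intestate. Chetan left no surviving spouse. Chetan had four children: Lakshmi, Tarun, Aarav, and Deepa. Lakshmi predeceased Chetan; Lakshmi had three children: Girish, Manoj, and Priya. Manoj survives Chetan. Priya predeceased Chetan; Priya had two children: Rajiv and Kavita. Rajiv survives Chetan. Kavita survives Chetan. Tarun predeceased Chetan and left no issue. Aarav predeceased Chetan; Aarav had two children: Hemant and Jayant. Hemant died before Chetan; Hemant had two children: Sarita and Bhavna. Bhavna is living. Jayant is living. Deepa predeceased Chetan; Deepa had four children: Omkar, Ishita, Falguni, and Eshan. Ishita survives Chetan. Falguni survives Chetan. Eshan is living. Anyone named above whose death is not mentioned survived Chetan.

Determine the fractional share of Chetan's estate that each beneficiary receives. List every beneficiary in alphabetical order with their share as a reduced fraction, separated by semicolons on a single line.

Bhavna 1/12; Eshan 1/12; Falguni 1/12; Girish 1/9; Ishita 1/12; Jayant 1/6; Kavita 1/18; Manoj 1/9; Omkar 1/12; Rajiv 1/18; Sarita 1/12

There is no surviving spouse, so the entire estate passes to Chetan's descendants per stirpes.
Tarun left no surviving issue, so that branch lapses and is disregarded.
The estate is divided into 3 equal shares of 1/3 among Lakshmi, Aarav, Deepa.
Lakshmi predeceased; the 1/3 allotted to Lakshmi's branch passes to Lakshmi's issue by representation.
The 1/3 is divided into 3 equal shares of 1/9 among Girish, Manoj, Priya.
Girish is living and takes 1/9.
Manoj is living and takes 1/9.
Priya predeceased; the 1/9 allotted to Priya's branch passes to Priya's issue by representation.
The 1/9 is divided into 2 equal shares of 1/18 among Rajiv, Kavita.
Rajiv is living and takes 1/18.
Kavita is living and takes 1/18.
Aarav predeceased; the 1/3 allotted to Aarav's branch passes to Aarav's issue by representation.
The 1/3 is divided into 2 equal shares of 1/6 among Hemant, Jayant.
Hemant predeceased; the 1/6 allotted to Hemant's branch passes to Hemant's issue by representation.
The 1/6 is divided into 2 equal shares of 1/12 among Sarita, Bhavna.
Sarita is living and takes 1/12.
Bhavna is living and takes 1/12.
Jayant is living and takes 1/6.
Deepa predeceased; the 1/3 allotted to Deepa's branch passes to Deepa's issue by representation.
The 1/3 is divided into 4 equal shares of 1/12 among Omkar, Ishita, Falguni, Eshan.
Omkar is living and takes 1/12.
Ishita is living and takes 1/12.
Falguni is living and takes 1/12.
Eshan is living and takes 1/12.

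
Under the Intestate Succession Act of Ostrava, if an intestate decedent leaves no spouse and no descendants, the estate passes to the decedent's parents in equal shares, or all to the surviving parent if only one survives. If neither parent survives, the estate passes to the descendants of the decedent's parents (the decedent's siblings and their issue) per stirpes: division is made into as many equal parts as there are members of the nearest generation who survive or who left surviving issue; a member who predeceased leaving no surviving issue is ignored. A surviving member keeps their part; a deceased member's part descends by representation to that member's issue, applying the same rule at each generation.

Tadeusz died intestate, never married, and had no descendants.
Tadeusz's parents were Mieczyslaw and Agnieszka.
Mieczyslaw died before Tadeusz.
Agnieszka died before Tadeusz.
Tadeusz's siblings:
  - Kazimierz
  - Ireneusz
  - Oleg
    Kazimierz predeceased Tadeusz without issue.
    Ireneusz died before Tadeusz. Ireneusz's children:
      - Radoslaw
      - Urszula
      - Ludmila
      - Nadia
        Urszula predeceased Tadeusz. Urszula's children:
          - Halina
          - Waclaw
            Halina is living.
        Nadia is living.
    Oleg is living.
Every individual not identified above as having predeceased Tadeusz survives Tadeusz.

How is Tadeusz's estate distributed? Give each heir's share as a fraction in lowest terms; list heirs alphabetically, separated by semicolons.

Halina 1/16; Ludmila 1/8; Nadia 1/8; Oleg 1/2; Radoslaw 1/8; Waclaw 1/16

Neither parent survives and there are no descendants, so the estate passes to Tadeusz's siblings and their issue per stirpes.
Kazimierz left no surviving issue, so that branch lapses and is disregarded.
The estate is divided into 2 equal shares of 1/2 among Ireneusz, Oleg.
Ireneusz predeceased; the 1/2 allotted to Ireneusz's branch passes to Ireneusz's issue by representation.
The 1/2 is divided into 4 equal shares of 1/8 among Radoslaw, Urszula, Ludmila, Nadia.
Radoslaw is living and takes 1/8.
Urszula predeceased; the 1/8 allotted to Urszula's branch passes to Urszula's issue by representation.
The 1/8 is divided into 2 equal shares of 1/16 among Halina, Waclaw.
Halina is living and takes 1/16.
Waclaw is living and takes 1/16.
Ludmila is living and takes 1/8.
Nadia is living and takes 1/8.
Oleg is living and takes 1/2.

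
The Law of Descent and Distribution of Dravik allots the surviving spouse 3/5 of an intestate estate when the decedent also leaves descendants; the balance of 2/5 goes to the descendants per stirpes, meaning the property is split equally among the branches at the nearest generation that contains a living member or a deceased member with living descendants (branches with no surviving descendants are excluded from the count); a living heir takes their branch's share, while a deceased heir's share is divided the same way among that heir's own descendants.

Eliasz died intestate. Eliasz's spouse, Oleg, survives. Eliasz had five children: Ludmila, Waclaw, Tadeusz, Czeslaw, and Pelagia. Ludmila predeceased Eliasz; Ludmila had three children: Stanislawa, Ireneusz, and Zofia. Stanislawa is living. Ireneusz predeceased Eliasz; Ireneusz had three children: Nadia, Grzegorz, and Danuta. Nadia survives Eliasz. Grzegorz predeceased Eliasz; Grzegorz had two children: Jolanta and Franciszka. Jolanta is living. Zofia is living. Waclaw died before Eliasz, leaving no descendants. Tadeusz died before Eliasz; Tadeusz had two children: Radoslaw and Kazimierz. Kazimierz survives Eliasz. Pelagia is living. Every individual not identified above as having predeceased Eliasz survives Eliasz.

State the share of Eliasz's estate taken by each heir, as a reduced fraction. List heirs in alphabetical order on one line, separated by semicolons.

Oleg, as surviving spouse, takes 3/5.
The remaining 2/5 passes to Eliasz's descendants per stirpes.
Waclaw left no surviving issue, so that branch lapses and is disregarded.
The 2/5 is divided into 4 equal shares of 1/10 among Ludmila, Tadeusz, Czeslaw, Pelagia.
Ludmila predeceased; the 1/10 allotted to Ludmila's branch passes to Ludmila's issue by representation.
The 1/10 is divided into 3 equal shares of 1/30 among Stanislawa, Ireneusz, Zofia.
Stanislawa is living and takes 1/30.
Ireneusz predeceased; the 1/30 allotted to Ireneusz's branch passes to Ireneusz's issue by representation.
The 1/30 is divided into 3 equal shares of 1/90 among Nadia, Grzegorz, Danuta.
Nadia is living and takes 1/90.
Grzegorz predeceased; the 1/90 allotted to Grzegorz's branch passes to Grzegorz's issue by representation.
The 1/90 is divided into 2 equal shares of 1/180 among Jolanta, Franciszka.
Jolanta is living and takes 1/180.
Franciszka is living and takes 1/180.
Danuta is living and takes 1/90.
Zofia is living and takes 1/30.
Tadeusz predeceased; the 1/10 allotted to Tadeusz's branch passes to Tadeusz's issue by representation.
The 1/10 is divided into 2 equal shares of 1/20 among Radoslaw, Kazimierz.
Radoslaw is living and takes 1/20.
Kazimierz is living and takes 1/20.
Czeslaw is living and takes 1/10.
Pelagia is living and takes 1/10.

Czeslaw 1/10; Danuta 1/90; Franciszka 1/180; Jolanta 1/180; Kazimierz 1/20; Nadia 1/90; Oleg 3/5; Pelagia 1/10; Radoslaw 1/20; Stanislawa 1/30; Zofia 1/30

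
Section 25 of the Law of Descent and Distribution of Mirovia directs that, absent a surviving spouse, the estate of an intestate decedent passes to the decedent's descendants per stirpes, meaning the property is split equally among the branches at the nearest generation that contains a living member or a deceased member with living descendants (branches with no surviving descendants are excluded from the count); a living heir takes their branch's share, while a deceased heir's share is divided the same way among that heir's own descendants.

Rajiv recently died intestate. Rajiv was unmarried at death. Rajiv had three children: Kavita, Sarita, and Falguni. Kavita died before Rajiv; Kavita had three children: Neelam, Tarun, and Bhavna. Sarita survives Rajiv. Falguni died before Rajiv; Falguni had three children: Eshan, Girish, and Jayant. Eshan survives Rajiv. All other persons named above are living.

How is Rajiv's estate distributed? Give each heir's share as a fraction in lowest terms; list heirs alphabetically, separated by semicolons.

There is no surviving spouse, so the entire estate passes to Rajiv's descendants per stirpes.
The estate is divided into 3 equal shares of 1/3 among Kavita, Sarita, Falguni.
Kavita predeceased; the 1/3 allotted to Kavita's branch passes to Kavita's issue by representation.
The 1/3 is divided into 3 equal shares of 1/9 among Neelam, Tarun, Bhavna.
Neelam is living and takes 1/9.
Tarun is living and takes 1/9.
Bhavna is living and takes 1/9.
Sarita is living and takes 1/3.
Falguni predeceased; the 1/3 allotted to Falguni's branch passes to Falguni's issue by representation.
The 1/3 is divided into 3 equal shares of 1/9 among Eshan, Girish, Jayant.
Eshan is living and takes 1/9.
Girish is living and takes 1/9.
Jayant is living and takes 1/9.

Bhavna 1/9; Eshan 1/9; Girish 1/9; Jayant 1/9; Neelam 1/9; Sarita 1/3; Tarun 1/9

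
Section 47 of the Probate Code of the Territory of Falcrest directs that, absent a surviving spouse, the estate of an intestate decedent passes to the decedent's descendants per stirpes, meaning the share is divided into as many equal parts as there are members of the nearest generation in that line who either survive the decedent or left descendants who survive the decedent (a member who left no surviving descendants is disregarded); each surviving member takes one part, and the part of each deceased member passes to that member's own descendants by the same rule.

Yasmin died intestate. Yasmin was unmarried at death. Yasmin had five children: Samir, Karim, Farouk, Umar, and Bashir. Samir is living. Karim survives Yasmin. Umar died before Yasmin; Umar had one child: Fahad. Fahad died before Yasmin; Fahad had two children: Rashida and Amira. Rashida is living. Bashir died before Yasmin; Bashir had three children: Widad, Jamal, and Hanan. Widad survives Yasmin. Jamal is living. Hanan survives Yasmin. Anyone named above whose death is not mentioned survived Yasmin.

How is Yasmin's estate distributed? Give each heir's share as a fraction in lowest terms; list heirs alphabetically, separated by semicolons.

Amira 1/10; Farouk 1/5; Hanan 1/15; Jamal 1/15; Karim 1/5; Rashida 1/10; Samir 1/5; Widad 1/15

There is no surviving spouse, so the entire estate passes to Yasmin's descendants per stirpes.
The estate is divided into 5 equal shares of 1/5 among Samir, Karim, Farouk, Umar, Bashir.
Samir is living and takes 1/5.
Karim is living and takes 1/5.
Farouk is living and takes 1/5.
Umar predeceased; the 1/5 allotted to Umar's branch passes to Umar's issue by representation.
Fahad's line is the sole branch at this level, so the full 1/5 passes to Fahad's issue by representation.
The 1/5 is divided into 2 equal shares of 1/10 among Rashida, Amira.
Rashida is living and takes 1/10.
Amira is living and takes 1/10.
Bashir predeceased; the 1/5 allotted to Bashir's branch passes to Bashir's issue by representation.
The 1/5 is divided into 3 equal shares of 1/15 among Widad, Jamal, Hanan.
Widad is living and takes 1/15.
Jamal is living and takes 1/15.
Hanan is living and takes 1/15.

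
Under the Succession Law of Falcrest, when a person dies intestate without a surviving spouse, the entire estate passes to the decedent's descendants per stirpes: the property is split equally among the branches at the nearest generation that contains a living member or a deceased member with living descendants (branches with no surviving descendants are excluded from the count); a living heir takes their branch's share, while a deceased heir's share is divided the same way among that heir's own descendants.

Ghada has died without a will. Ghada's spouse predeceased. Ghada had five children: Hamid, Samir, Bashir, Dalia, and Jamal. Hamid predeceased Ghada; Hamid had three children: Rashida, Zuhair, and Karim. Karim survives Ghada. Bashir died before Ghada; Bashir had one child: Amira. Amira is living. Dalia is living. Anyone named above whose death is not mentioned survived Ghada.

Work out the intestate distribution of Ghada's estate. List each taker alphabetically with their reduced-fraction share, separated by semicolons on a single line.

There is no surviving spouse, so the entire estate passes to Ghada's descendants per stirpes.
The estate is divided into 5 equal shares of 1/5 among Hamid, Samir, Bashir, Dalia, Jamal.
Hamid predeceased; the 1/5 allotted to Hamid's branch passes to Hamid's issue by representation.
The 1/5 is divided into 3 equal shares of 1/15 among Rashida, Zuhair, Karim.
Rashida is living and takes 1/15.
Zuhair is living and takes 1/15.
Karim is living and takes 1/15.
Samir is living and takes 1/5.
Bashir predeceased; the 1/5 allotted to Bashir's branch passes to Bashir's issue by representation.
Amira is the sole taker at this level and receives the full 1/5.
Dalia is living and takes 1/5.
Jamal is living and takes 1/5.

Amira 1/5; Dalia 1/5; Jamal 1/5; Karim 1/15; Rashida 1/15; Samir 1/5; Zuhair 1/15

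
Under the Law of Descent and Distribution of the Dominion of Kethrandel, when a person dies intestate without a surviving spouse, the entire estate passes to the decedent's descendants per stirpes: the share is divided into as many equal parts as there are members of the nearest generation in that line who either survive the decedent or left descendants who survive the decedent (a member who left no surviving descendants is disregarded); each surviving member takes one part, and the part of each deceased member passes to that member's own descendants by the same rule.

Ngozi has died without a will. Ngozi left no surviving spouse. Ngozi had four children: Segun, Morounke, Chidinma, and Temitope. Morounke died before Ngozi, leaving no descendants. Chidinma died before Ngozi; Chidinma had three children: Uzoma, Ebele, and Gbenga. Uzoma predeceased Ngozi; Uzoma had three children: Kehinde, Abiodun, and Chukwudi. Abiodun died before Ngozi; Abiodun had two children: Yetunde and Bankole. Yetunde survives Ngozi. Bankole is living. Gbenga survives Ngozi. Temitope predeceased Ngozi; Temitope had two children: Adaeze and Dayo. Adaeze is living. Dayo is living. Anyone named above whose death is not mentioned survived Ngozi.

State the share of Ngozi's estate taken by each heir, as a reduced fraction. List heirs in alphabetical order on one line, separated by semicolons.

Adaeze 1/6; Bankole 1/54; Chukwudi 1/27; Dayo 1/6; Ebele 1/9; Gbenga 1/9; Kehinde 1/27; Segun 1/3; Yetunde 1/54

There is no surviving spouse, so the entire estate passes to Ngozi's descendants per stirpes.
Morounke left no surviving issue, so that branch lapses and is disregarded.
The estate is divided into 3 equal shares of 1/3 among Segun, Chidinma, Temitope.
Segun is living and takes 1/3.
Chidinma predeceased; the 1/3 allotted to Chidinma's branch passes to Chidinma's issue by representation.
The 1/3 is divided into 3 equal shares of 1/9 among Uzoma, Ebele, Gbenga.
Uzoma predeceased; the 1/9 allotted to Uzoma's branch passes to Uzoma's issue by representation.
The 1/9 is divided into 3 equal shares of 1/27 among Kehinde, Abiodun, Chukwudi.
Kehinde is living and takes 1/27.
Abiodun predeceased; the 1/27 allotted to Abiodun's branch passes to Abiodun's issue by representation.
The 1/27 is divided into 2 equal shares of 1/54 among Yetunde, Bankole.
Yetunde is living and takes 1/54.
Bankole is living and takes 1/54.
Chukwudi is living and takes 1/27.
Ebele is living and takes 1/9.
Gbenga is living and takes 1/9.
Temitope predeceased; the 1/3 allotted to Temitope's branch passes to Temitope's issue by representation.
The 1/3 is divided into 2 equal shares of 1/6 among Adaeze, Dayo.
Adaeze is living and takes 1/6.
Dayo is living and takes 1/6.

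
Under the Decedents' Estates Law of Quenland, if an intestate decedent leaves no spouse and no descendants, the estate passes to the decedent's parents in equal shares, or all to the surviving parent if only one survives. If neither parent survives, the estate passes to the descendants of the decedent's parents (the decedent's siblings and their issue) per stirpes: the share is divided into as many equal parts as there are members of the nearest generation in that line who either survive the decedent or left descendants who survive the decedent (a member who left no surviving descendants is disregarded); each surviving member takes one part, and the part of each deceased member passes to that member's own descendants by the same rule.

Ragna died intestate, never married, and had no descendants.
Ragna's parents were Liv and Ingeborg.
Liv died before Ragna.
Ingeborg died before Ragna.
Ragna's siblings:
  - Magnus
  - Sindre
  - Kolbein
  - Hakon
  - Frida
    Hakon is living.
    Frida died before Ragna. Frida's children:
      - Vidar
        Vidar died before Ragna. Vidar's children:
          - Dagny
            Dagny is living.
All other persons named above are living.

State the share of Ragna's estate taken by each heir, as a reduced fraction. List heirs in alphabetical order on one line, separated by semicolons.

Neither parent survives and there are no descendants, so the estate passes to Ragna's siblings and their issue per stirpes.
The estate is divided into 5 equal shares of 1/5 among Magnus, Sindre, Kolbein, Hakon, Frida.
Magnus is living and takes 1/5.
Sindre is living and takes 1/5.
Kolbein is living and takes 1/5.
Hakon is living and takes 1/5.
Frida predeceased; the 1/5 allotted to Frida's branch passes to Frida's issue by representation.
Vidar's line is the sole branch at this level, so the full 1/5 passes to Vidar's issue by representation.
Dagny is the sole taker at this level and receives the full 1/5.

Dagny 1/5; Hakon 1/5; Kolbein 1/5; Magnus 1/5; Sindre 1/5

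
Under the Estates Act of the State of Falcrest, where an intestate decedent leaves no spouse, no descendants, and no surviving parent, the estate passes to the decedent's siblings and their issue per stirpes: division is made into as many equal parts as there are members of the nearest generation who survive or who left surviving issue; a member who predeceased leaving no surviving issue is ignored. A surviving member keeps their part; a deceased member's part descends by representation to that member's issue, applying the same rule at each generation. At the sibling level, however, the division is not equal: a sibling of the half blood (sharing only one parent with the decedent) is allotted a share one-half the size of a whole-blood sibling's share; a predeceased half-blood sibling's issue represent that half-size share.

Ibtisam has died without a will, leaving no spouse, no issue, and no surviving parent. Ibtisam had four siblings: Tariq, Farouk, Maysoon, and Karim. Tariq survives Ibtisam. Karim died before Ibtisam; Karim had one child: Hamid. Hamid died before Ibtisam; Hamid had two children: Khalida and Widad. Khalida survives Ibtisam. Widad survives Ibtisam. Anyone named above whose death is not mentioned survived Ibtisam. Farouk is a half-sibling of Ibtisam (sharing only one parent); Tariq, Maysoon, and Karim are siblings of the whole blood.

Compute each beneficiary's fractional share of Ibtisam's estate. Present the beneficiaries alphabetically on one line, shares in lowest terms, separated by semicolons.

No spouse, descendants, or parent survives, so the estate passes to Ibtisam's siblings per stirpes.
Half-blood siblings count for one-half the weight of whole-blood siblings at the initial division.
Dividing 1 in proportion to weights (total weight 7/2): Tariq (weight 1) → 2/7; Farouk (weight 1/2) → 1/7; Maysoon (weight 1) → 2/7; Karim (weight 1) → 2/7.
Tariq is living and takes 2/7.
Farouk is living and takes 1/7.
Maysoon is living and takes 2/7.
Karim predeceased; the 2/7 allotted to Karim's branch passes to Karim's issue by representation.
Hamid's line is the sole branch at this level, so the full 2/7 passes to Hamid's issue by representation.
The 2/7 is divided into 2 equal shares of 1/7 among Khalida, Widad.
Khalida is living and takes 1/7.
Widad is living and takes 1/7.

Farouk 1/7; Khalida 1/7; Maysoon 2/7; Tariq 2/7; Widad 1/7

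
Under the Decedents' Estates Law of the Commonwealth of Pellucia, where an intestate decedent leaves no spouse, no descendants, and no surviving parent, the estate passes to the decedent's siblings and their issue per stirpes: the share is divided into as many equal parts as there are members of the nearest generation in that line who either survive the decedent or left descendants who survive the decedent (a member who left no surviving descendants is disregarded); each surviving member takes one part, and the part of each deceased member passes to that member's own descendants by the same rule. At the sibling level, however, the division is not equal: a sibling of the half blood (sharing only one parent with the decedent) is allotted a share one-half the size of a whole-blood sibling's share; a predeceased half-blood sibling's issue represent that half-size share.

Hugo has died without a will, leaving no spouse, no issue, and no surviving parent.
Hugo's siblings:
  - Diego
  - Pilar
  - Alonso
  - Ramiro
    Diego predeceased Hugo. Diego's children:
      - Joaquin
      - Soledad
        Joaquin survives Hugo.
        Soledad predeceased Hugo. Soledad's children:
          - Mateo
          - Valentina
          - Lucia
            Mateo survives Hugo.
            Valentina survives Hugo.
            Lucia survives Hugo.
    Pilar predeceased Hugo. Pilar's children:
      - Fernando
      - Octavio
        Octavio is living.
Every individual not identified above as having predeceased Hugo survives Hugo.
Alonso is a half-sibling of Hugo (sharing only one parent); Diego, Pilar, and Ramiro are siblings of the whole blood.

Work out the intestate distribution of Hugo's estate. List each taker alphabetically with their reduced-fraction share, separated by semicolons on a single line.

Alonso 1/7; Fernando 1/7; Joaquin 1/7; Lucia 1/21; Mateo 1/21; Octavio 1/7; Ramiro 2/7; Valentina 1/21

No spouse, descendants, or parent survives, so the estate passes to Hugo's siblings per stirpes.
Half-blood siblings count for one-half the weight of whole-blood siblings at the initial division.
Dividing 1 in proportion to weights (total weight 7/2): Diego (weight 1) → 2/7; Pilar (weight 1) → 2/7; Alonso (weight 1/2) → 1/7; Ramiro (weight 1) → 2/7.
Diego predeceased; the 2/7 allotted to Diego's branch passes to Diego's issue by representation.
The 2/7 is divided into 2 equal shares of 1/7 among Joaquin, Soledad.
Joaquin is living and takes 1/7.
Soledad predeceased; the 1/7 allotted to Soledad's branch passes to Soledad's issue by representation.
The 1/7 is divided into 3 equal shares of 1/21 among Mateo, Valentina, Lucia.
Mateo is living and takes 1/21.
Valentina is living and takes 1/21.
Lucia is living and takes 1/21.
Pilar predeceased; the 2/7 allotted to Pilar's branch passes to Pilar's issue by representation.
The 2/7 is divided into 2 equal shares of 1/7 among Fernando, Octavio.
Fernando is living and takes 1/7.
Octavio is living and takes 1/7.
Alonso is living and takes 1/7.
Ramiro is living and takes 2/7.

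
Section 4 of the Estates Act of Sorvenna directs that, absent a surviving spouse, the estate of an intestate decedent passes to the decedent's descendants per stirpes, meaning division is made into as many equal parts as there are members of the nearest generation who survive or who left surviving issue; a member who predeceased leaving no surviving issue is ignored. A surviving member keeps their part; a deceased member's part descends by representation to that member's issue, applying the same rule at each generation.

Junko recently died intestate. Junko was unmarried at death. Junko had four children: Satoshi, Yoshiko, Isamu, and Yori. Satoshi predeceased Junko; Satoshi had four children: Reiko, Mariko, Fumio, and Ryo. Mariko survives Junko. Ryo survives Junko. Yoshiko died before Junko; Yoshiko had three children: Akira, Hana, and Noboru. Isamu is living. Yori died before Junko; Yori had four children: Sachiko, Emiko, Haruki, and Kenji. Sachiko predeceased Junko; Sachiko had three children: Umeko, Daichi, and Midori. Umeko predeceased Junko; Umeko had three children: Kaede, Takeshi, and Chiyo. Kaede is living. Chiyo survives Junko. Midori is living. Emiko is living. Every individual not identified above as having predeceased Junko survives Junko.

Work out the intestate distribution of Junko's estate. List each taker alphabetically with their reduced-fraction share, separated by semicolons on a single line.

There is no surviving spouse, so the entire estate passes to Junko's descendants per stirpes.
The estate is divided into 4 equal shares of 1/4 among Satoshi, Yoshiko, Isamu, Yori.
Satoshi predeceased; the 1/4 allotted to Satoshi's branch passes to Satoshi's issue by representation.
The 1/4 is divided into 4 equal shares of 1/16 among Reiko, Mariko, Fumio, Ryo.
Reiko is living and takes 1/16.
Mariko is living and takes 1/16.
Fumio is living and takes 1/16.
Ryo is living and takes 1/16.
Yoshiko predeceased; the 1/4 allotted to Yoshiko's branch passes to Yoshiko's issue by representation.
The 1/4 is divided into 3 equal shares of 1/12 among Akira, Hana, Noboru.
Akira is living and takes 1/12.
Hana is living and takes 1/12.
Noboru is living and takes 1/12.
Isamu is living and takes 1/4.
Yori predeceased; the 1/4 allotted to Yori's branch passes to Yori's issue by representation.
The 1/4 is divided into 4 equal shares of 1/16 among Sachiko, Emiko, Haruki, Kenji.
Sachiko predeceased; the 1/16 allotted to Sachiko's branch passes to Sachiko's issue by representation.
The 1/16 is divided into 3 equal shares of 1/48 among Umeko, Daichi, Midori.
Umeko predeceased; the 1/48 allotted to Umeko's branch passes to Umeko's issue by representation.
The 1/48 is divided into 3 equal shares of 1/144 among Kaede, Takeshi, Chiyo.
Kaede is living and takes 1/144.
Takeshi is living and takes 1/144.
Chiyo is living and takes 1/144.
Daichi is living and takes 1/48.
Midori is living and takes 1/48.
Emiko is living and takes 1/16.
Haruki is living and takes 1/16.
Kenji is living and takes 1/16.

Akira 1/12; Chiyo 1/144; Daichi 1/48; Emiko 1/16; Fumio 1/16; Hana 1/12; Haruki 1/16; Isamu 1/4; Kaede 1/144; Kenji 1/16; Mariko 1/16; Midori 1/48; Noboru 1/12; Reiko 1/16; Ryo 1/16; Takeshi 1/144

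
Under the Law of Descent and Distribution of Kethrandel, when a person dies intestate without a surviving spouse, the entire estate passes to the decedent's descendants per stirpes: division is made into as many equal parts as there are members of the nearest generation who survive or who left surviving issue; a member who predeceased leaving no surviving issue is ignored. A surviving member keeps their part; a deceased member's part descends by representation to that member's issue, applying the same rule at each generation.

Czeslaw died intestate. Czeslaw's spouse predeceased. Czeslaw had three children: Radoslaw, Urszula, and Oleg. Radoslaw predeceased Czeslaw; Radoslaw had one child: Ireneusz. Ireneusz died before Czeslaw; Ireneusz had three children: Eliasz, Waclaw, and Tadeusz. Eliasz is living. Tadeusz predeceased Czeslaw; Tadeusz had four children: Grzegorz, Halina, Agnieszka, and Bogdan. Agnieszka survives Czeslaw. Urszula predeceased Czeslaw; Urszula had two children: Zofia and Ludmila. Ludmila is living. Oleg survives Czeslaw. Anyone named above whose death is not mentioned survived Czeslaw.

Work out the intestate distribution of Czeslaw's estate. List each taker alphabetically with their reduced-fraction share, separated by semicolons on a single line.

Agnieszka 1/36; Bogdan 1/36; Eliasz 1/9; Grzegorz 1/36; Halina 1/36; Ludmila 1/6; Oleg 1/3; Waclaw 1/9; Zofia 1/6

There is no surviving spouse, so the entire estate passes to Czeslaw's descendants per stirpes.
The estate is divided into 3 equal shares of 1/3 among Radoslaw, Urszula, Oleg.
Radoslaw predeceased; the 1/3 allotted to Radoslaw's branch passes to Radoslaw's issue by representation.
Ireneusz's line is the sole branch at this level, so the full 1/3 passes to Ireneusz's issue by representation.
The 1/3 is divided into 3 equal shares of 1/9 among Eliasz, Waclaw, Tadeusz.
Eliasz is living and takes 1/9.
Waclaw is living and takes 1/9.
Tadeusz predeceased; the 1/9 allotted to Tadeusz's branch passes to Tadeusz's issue by representation.
The 1/9 is divided into 4 equal shares of 1/36 among Grzegorz, Halina, Agnieszka, Bogdan.
Grzegorz is living and takes 1/36.
Halina is living and takes 1/36.
Agnieszka is living and takes 1/36.
Bogdan is living and takes 1/36.
Urszula predeceased; the 1/3 allotted to Urszula's branch passes to Urszula's issue by representation.
The 1/3 is divided into 2 equal shares of 1/6 among Zofia, Ludmila.
Zofia is living and takes 1/6.
Ludmila is living and takes 1/6.
Oleg is living and takes 1/3.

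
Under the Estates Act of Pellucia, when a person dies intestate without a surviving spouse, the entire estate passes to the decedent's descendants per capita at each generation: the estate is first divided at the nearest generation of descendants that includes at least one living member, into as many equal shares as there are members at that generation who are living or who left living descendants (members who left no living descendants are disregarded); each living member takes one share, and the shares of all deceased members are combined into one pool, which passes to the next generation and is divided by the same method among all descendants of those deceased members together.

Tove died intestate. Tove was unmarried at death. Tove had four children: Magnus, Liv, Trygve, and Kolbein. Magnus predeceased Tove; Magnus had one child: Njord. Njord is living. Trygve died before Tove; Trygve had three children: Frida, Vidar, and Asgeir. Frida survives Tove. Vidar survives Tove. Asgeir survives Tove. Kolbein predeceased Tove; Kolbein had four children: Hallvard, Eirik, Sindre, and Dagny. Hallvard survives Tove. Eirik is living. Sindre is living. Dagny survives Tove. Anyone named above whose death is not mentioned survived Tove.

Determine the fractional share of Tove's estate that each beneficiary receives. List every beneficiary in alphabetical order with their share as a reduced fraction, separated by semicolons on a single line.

Asgeir 3/32; Dagny 3/32; Eirik 3/32; Frida 3/32; Hallvard 3/32; Liv 1/4; Njord 3/32; Sindre 3/32; Vidar 3/32

There is no surviving spouse, so the entire estate passes to Tove's descendants per capita at each generation.
At generation 1 (Magnus, Liv, Trygve, Kolbein) there are 4 shares of (1)/4 = 1/4 each.
Living: Liv — each takes 1/4.
Deceased: Magnus, Trygve, and Kolbein. Their combined 3/4 is pooled and carried to generation 2.
At generation 2 (Njord, Frida, Vidar, Asgeir, Hallvard, Eirik, Sindre, Dagny) there are 8 shares of (3/4)/8 = 3/32 each.
Living: Njord, Frida, Vidar, Asgeir, Hallvard, Eirik, Sindre, and Dagny — each takes 3/32.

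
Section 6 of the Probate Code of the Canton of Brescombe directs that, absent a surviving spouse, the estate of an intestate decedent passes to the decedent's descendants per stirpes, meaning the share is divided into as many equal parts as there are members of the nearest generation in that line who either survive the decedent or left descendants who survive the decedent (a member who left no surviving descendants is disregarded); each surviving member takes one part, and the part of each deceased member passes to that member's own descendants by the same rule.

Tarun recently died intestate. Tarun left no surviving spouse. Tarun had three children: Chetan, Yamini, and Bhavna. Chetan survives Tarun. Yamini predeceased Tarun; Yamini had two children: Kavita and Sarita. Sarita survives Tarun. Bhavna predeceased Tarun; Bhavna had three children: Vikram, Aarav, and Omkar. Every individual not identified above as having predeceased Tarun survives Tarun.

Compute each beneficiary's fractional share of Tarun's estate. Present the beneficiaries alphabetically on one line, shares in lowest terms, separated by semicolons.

There is no surviving spouse, so the entire estate passes to Tarun's descendants per stirpes.
The estate is divided into 3 equal shares of 1/3 among Chetan, Yamini, Bhavna.
Chetan is living and takes 1/3.
Yamini predeceased; the 1/3 allotted to Yamini's branch passes to Yamini's issue by representation.
The 1/3 is divided into 2 equal shares of 1/6 among Kavita, Sarita.
Kavita is living and takes 1/6.
Sarita is living and takes 1/6.
Bhavna predeceased; the 1/3 allotted to Bhavna's branch passes to Bhavna's issue by representation.
The 1/3 is divided into 3 equal shares of 1/9 among Vikram, Aarav, Omkar.
Vikram is living and takes 1/9.
Aarav is living and takes 1/9.
Omkar is living and takes 1/9.

Aarav 1/9; Chetan 1/3; Kavita 1/6; Omkar 1/9; Sarita 1/6; Vikram 1/9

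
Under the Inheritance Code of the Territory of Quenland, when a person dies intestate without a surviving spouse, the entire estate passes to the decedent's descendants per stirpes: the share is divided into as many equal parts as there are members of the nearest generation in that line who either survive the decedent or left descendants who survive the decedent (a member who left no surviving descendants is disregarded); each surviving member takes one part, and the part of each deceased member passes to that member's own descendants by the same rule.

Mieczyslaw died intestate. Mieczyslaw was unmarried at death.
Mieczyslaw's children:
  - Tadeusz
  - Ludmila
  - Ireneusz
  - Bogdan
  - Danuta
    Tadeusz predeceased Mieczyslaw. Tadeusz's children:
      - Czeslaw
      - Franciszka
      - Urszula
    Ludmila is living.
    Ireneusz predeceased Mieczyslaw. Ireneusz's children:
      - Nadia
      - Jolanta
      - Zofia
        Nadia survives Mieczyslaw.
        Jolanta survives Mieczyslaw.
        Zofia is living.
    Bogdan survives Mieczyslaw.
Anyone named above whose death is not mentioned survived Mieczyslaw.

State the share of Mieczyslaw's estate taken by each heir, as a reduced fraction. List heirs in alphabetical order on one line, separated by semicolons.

Bogdan 1/5; Czeslaw 1/15; Danuta 1/5; Franciszka 1/15; Jolanta 1/15; Ludmila 1/5; Nadia 1/15; Urszula 1/15; Zofia 1/15

There is no surviving spouse, so the entire estate passes to Mieczyslaw's descendants per stirpes.
The estate is divided into 5 equal shares of 1/5 among Tadeusz, Ludmila, Ireneusz, Bogdan, Danuta.
Tadeusz predeceased; the 1/5 allotted to Tadeusz's branch passes to Tadeusz's issue by representation.
The 1/5 is divided into 3 equal shares of 1/15 among Czeslaw, Franciszka, Urszula.
Czeslaw is living and takes 1/15.
Franciszka is living and takes 1/15.
Urszula is living and takes 1/15.
Ludmila is living and takes 1/5.
Ireneusz predeceased; the 1/5 allotted to Ireneusz's branch passes to Ireneusz's issue by representation.
The 1/5 is divided into 3 equal shares of 1/15 among Nadia, Jolanta, Zofia.
Nadia is living and takes 1/15.
Jolanta is living and takes 1/15.
Zofia is living and takes 1/15.
Bogdan is living and takes 1/5.
Danuta is living and takes 1/5.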